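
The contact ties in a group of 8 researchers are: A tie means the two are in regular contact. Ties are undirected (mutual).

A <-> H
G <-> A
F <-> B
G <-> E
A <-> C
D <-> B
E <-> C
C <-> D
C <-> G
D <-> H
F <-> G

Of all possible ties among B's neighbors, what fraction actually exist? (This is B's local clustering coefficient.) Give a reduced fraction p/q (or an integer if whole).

B's neighbors: D and F (k = 2).
Possible neighbor pairs: C(2,2) = 1. Edges among them: none → e = 0.
Clustering(B) = 0/1.

0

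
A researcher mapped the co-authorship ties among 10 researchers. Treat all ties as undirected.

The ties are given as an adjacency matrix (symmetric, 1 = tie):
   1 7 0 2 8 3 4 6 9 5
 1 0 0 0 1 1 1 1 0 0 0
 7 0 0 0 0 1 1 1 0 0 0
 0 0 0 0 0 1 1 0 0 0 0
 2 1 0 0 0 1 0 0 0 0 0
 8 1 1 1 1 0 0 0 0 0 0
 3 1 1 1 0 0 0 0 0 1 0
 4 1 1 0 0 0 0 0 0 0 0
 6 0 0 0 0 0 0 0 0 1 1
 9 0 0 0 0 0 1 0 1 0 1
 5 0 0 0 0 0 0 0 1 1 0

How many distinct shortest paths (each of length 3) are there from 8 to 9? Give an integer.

The shortest distance is 3. The length-3 paths are: 8–1–3–9; 8–7–3–9; 8–0–3–9.
That gives 3 distinct shortest paths.

3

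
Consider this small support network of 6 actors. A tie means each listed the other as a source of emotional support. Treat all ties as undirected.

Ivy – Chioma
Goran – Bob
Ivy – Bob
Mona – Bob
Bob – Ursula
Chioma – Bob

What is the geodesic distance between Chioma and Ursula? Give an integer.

2

One shortest route is Chioma – Bob – Ursula, which uses 2 edges, and Chioma and Ursula are not directly tied, so nothing shorter exists. So d(Chioma,Ursula) = 2.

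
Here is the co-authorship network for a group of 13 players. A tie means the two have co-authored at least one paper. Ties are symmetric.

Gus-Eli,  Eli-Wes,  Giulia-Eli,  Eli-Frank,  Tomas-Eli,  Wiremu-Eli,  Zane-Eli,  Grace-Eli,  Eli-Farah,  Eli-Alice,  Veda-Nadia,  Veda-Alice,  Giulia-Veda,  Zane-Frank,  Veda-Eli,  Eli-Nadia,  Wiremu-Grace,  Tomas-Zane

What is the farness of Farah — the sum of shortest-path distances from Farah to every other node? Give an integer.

Distances from Farah: Alice:2, Eli:1, Frank:2, Giulia:2, Grace:2, Gus:2, Nadia:2, Tomas:2, Veda:2, Wes:2, Wiremu:2, Zane:2.
Sum = 2 + 1 + 2 + 2 + 2 + 2 + 2 + 2 + 2 + 2 + 2 + 2 = 23.

23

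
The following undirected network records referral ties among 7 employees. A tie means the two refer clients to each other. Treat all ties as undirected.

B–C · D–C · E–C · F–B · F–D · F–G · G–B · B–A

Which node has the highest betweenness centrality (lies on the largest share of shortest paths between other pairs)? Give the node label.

B

Unnormalized betweenness of each node: A:0, B:8, C:6, D:1, E:0, F:2, G:0.
B has the largest value, 8, making it the main broker — the node through which the most shortest paths run.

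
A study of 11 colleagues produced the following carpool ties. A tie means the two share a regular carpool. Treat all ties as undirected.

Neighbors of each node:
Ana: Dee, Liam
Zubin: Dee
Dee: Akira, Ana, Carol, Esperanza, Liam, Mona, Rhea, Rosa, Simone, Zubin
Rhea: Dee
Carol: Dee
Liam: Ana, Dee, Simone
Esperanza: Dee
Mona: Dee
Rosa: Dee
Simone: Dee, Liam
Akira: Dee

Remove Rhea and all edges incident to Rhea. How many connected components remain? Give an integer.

1

Rhea's neighbors (Dee) remain reachable from one another through other ties, so the rest of the network stays in one piece.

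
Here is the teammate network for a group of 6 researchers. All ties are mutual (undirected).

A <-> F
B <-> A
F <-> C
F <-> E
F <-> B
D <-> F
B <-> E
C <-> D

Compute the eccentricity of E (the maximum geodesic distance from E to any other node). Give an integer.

2

Distances from E: A:2, B:1, C:2, D:2, F:1.
The largest is 2 (to D, C, and A), so the eccentricity of E is 2.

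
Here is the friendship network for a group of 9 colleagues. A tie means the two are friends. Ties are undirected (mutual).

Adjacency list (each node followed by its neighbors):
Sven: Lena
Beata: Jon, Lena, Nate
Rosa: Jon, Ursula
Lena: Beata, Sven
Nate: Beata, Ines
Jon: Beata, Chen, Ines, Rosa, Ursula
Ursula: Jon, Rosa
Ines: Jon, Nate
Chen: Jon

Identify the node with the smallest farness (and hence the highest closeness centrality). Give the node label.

Jon

Farness (sum of distances to all others) for each node — Beata:13, Chen:19, Ines:17, Jon:12, Lena:18, Nate:18, Rosa:18, Sven:25, Ursula:18.
The smallest farness is 12, for Jon, so Jon has the highest closeness.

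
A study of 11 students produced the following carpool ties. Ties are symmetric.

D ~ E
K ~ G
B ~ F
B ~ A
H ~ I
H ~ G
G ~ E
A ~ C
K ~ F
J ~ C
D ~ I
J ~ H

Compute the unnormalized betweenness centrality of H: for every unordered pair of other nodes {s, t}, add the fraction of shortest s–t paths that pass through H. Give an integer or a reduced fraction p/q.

Pairs whose geodesics pass through H — D–A: 1; D–C: 1; D–J: 1; E–A: 1/2; E–C: 1; E–J: 1; G–A: 1/2; G–C: 1; G–J: 1; G–I: 1; K–C: 1/2; K–J: 1; K–I: 1; F–J: 1/2 … (+5 more pairs).
All other pairs contribute 0.
Summing the contributions gives betweenness(H) = 17.

17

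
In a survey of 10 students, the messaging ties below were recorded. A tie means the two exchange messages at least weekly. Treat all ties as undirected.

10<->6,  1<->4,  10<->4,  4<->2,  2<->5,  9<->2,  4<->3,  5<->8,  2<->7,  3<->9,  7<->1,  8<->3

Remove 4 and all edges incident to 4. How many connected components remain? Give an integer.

Without 4, the remaining ties split the others into: {1, 2, 3, 5, 7, 8, 9}; {6, 10}.
That's 2 separate components.

2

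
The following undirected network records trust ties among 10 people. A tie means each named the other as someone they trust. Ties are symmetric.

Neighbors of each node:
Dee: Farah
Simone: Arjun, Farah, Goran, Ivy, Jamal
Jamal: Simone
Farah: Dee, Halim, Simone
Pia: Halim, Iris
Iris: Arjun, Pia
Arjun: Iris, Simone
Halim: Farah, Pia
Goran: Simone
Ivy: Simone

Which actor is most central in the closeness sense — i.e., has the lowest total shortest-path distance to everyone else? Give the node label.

Farness (sum of distances to all others) for each node — Arjun:18, Dee:24, Farah:16, Goran:22, Halim:20, Iris:22, Ivy:22, Jamal:22, Pia:24, Simone:14.
The smallest farness is 14, for Simone, so Simone has the highest closeness.

Simone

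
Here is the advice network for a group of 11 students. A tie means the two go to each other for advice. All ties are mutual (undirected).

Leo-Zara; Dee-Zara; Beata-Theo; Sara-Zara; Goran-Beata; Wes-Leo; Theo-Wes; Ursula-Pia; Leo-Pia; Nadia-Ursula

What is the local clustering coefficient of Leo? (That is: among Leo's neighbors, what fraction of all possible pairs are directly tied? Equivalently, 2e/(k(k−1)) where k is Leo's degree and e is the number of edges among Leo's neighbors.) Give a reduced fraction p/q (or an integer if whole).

0

Leo's neighbors: Pia, Wes, and Zara (k = 3).
Possible neighbor pairs: C(3,2) = 3. Edges among them: none → e = 0.
Clustering(Leo) = 0/3 = 0.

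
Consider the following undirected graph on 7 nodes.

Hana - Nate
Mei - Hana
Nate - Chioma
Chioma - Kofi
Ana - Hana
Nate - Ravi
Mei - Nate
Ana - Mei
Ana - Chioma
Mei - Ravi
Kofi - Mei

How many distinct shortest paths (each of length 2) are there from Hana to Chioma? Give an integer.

2

The shortest distance is 2. The length-2 paths are: Hana–Ana–Chioma; Hana–Nate–Chioma.
That gives 2 distinct shortest paths.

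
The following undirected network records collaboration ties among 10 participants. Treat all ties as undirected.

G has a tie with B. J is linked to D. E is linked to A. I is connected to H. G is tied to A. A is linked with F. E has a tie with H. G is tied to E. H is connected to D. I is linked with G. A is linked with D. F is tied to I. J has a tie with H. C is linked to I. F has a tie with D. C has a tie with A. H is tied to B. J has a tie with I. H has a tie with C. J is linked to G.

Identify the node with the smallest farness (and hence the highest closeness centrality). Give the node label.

H

Farness (sum of distances to all others) for each node — A:13, B:17, C:15, D:14, E:15, F:16, G:13, H:12, I:13, J:14.
The smallest farness is 12, for H, so H has the highest closeness.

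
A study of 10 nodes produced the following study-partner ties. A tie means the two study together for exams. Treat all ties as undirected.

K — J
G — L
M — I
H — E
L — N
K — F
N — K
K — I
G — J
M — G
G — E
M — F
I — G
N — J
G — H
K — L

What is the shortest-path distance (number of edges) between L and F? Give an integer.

One shortest route is L – K – F, which uses 2 edges, and L and F are not directly tied, so nothing shorter exists. So d(L,F) = 2.

2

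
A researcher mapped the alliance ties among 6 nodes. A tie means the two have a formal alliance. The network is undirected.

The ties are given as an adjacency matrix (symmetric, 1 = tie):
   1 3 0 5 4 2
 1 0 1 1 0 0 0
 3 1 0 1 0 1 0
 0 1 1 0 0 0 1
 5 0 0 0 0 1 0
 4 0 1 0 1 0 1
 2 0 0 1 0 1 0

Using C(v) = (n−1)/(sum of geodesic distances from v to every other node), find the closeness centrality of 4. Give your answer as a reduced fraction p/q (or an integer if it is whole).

5/7

Distances from 4: 0:2, 1:2, 2:1, 3:1, 5:1. Sum = 7.
n = 6, so closeness = 5/7.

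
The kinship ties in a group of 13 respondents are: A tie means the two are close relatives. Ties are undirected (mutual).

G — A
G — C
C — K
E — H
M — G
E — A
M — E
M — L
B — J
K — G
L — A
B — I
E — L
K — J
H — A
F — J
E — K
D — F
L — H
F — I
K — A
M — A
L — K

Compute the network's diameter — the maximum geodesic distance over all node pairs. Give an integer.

Eccentricity of each node (its greatest distance to any other): A:4, B:4, C:4, D:5, E:4, F:4, G:4, H:5, I:5, J:3, K:3, L:4, M:5.
The maximum eccentricity is 5, realized for instance by the pair I–H via I – B – J – K – E – H. So the diameter is 5.

5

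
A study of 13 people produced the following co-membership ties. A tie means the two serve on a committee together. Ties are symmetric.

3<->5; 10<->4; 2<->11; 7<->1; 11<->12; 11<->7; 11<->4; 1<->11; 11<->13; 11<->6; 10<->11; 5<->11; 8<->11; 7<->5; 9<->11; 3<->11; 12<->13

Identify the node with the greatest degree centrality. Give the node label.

Degrees — 1:2, 2:1, 3:2, 4:2, 5:3, 6:1, 7:3, 8:1, 9:1, 10:2, 11:12, 12:2, 13:2.
The maximum is 12, attained only by 11.

11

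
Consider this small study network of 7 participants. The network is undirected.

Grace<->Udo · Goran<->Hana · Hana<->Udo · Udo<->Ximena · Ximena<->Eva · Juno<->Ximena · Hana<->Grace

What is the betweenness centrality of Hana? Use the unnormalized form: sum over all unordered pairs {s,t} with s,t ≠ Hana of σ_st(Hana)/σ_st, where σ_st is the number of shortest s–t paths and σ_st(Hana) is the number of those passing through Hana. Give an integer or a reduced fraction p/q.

Pairs whose geodesics pass through Hana — Eva–Goran: 1; Juno–Goran: 1; Ximena–Goran: 1; Grace–Goran: 1; Goran–Udo: 1.
All other pairs contribute 0.
Summing the contributions gives betweenness(Hana) = 5.

5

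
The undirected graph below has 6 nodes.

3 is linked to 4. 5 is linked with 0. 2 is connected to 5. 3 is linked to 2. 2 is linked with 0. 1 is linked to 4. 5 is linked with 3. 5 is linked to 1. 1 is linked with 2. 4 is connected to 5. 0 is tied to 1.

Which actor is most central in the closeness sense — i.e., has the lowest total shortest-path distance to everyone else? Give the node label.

Farness (sum of distances to all others) for each node — 0:7, 1:6, 2:6, 3:7, 4:7, 5:5.
The smallest farness is 5, for 5, so 5 has the highest closeness.

5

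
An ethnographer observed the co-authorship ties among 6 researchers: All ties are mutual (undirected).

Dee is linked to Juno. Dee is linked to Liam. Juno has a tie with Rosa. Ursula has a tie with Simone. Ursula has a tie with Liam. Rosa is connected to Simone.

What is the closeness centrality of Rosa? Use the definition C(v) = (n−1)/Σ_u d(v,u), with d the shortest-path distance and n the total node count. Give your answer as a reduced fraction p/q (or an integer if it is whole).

Distances from Rosa: Dee:2, Juno:1, Liam:3, Simone:1, Ursula:2. Sum = 9.
n = 6, so closeness = 5/9.

5/9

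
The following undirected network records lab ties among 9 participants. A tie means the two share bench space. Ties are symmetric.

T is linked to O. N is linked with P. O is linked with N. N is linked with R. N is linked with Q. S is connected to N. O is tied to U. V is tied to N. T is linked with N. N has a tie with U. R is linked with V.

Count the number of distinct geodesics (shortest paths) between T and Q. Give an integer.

The shortest distance is 2, and the only length-2 path is T–N–Q. So there is exactly 1 shortest path.

1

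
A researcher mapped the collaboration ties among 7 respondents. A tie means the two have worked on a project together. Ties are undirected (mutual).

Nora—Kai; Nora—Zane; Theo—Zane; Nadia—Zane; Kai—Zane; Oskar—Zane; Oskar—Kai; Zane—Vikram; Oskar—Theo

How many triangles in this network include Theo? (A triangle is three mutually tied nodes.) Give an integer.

Theo's neighbors: Oskar and Zane.
Neighbor pairs that are themselves tied: Theo–Oskar–Zane. Each forms one triangle with Theo, for 1 in total.

1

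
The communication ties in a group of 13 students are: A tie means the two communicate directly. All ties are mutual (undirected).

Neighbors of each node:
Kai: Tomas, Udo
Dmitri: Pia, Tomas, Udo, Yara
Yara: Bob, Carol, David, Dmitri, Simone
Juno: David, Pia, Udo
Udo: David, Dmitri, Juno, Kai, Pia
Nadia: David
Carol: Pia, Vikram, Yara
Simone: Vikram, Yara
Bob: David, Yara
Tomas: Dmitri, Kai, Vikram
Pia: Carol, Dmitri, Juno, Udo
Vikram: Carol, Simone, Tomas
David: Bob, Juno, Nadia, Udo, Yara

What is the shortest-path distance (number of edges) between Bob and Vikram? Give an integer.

One shortest route is Bob – Yara – Simone – Vikram, which uses 3 edges, and at distance 2 from Bob we only reach {Carol, Dmitri, Juno, Nadia, Simone, Udo}, which does not include Vikram. So d(Bob,Vikram) = 3.

3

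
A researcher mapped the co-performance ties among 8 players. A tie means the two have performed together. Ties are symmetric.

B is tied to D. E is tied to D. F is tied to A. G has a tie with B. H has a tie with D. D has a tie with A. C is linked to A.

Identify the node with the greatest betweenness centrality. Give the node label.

D

Unnormalized betweenness of each node: A:11, B:6, C:0, D:17, E:0, F:0, G:0, H:0.
D has the largest value, 17, making it the main broker — the node through which the most shortest paths run.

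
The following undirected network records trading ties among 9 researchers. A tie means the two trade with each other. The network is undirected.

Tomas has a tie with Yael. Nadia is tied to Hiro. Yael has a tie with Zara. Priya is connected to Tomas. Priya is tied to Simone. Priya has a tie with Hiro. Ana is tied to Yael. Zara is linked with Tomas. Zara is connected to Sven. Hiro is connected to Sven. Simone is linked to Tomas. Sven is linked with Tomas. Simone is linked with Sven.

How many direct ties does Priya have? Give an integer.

3

Priya is directly tied to Hiro, Simone, and Tomas. That is 3 neighbors, so the degree of Priya is 3.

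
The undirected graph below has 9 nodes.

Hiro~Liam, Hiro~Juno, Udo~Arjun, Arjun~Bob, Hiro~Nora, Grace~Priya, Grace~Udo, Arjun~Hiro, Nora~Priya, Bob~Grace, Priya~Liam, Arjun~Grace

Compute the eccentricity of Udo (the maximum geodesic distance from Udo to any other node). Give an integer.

3

Distances from Udo: Arjun:1, Bob:2, Grace:1, Hiro:2, Juno:3, Liam:3, Nora:3, Priya:2.
The largest is 3 (to Nora, Liam, and Juno), so the eccentricity of Udo is 3.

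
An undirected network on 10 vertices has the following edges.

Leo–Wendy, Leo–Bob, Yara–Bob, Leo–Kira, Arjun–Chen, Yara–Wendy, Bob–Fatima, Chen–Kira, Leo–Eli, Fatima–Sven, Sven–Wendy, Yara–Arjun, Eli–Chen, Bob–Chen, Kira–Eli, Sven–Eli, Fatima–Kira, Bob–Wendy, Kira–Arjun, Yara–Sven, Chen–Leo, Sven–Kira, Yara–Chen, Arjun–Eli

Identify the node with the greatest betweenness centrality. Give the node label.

Kira

Unnormalized betweenness of each node: Arjun:2/3, Bob:8/3, Chen:8/3, Eli:4/3, Fatima:2/3, Kira:23/6, Leo:13/6, Sven:19/6, Wendy:1, Yara:17/6.
Kira has the largest value, 23/6, making it the main broker — the node through which the most shortest paths run.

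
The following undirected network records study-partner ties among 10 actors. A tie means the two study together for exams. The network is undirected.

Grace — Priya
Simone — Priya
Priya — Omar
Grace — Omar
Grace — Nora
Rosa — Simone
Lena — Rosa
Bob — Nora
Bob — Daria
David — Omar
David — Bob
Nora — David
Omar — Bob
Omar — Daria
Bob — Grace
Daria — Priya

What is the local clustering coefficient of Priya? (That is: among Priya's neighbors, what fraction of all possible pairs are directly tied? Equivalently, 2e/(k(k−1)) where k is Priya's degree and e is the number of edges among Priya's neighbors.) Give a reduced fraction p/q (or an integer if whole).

1/3

Priya's neighbors: Daria, Grace, Omar, and Simone (k = 4).
Possible neighbor pairs: C(4,2) = 6. Edges among them: Daria–Omar, Grace–Omar → e = 2.
Clustering(Priya) = 2/6 = 1/3.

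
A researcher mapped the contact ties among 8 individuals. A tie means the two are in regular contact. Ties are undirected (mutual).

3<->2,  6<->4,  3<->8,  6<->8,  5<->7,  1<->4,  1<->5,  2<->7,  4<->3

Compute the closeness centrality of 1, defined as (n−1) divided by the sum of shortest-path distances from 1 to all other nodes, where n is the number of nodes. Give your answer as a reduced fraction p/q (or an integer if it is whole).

Distances from 1: 2:3, 3:2, 4:1, 5:1, 6:2, 7:2, 8:3. Sum = 14.
n = 8, so closeness = 7/14 = 1/2.

1/2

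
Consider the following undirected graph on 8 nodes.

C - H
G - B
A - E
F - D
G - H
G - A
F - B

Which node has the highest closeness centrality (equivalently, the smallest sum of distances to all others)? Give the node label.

G

Farness (sum of distances to all others) for each node — A:16, B:14, C:22, D:24, E:22, F:18, G:12, H:16.
The smallest farness is 12, for G, so G has the highest closeness.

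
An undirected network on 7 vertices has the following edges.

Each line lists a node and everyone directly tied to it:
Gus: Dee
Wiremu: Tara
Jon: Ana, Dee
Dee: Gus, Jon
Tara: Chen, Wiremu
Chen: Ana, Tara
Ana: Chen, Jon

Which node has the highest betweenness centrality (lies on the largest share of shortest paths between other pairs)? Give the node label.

Unnormalized betweenness of each node: Ana:9, Chen:8, Dee:5, Gus:0, Jon:8, Tara:5, Wiremu:0.
Ana has the largest value, 9, making it the main broker — the node through which the most shortest paths run.

Ana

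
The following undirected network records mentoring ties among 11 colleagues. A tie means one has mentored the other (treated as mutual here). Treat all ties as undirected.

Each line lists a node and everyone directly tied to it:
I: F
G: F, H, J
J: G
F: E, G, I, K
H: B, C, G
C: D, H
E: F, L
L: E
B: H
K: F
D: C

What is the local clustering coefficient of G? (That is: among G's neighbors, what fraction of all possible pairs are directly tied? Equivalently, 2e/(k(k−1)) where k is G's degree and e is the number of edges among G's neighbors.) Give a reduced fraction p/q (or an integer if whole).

G's neighbors: F, H, and J (k = 3).
Possible neighbor pairs: C(3,2) = 3. Edges among them: none → e = 0.
Clustering(G) = 0/3 = 0.

0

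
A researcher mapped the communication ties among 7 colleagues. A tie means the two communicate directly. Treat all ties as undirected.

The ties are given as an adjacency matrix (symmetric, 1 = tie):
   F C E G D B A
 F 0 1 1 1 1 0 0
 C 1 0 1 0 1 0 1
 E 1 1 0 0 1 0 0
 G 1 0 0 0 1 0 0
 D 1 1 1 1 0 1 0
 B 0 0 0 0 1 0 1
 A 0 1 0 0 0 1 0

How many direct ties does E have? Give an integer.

3

E is directly tied to C, D, and F. That is 3 neighbors, so the degree of E is 3.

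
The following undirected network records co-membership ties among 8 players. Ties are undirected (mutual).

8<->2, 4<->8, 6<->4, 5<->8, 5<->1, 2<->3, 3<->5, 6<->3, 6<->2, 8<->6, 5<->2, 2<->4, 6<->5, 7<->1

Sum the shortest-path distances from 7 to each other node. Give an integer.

Distances from 7: 1:1, 2:3, 3:3, 4:4, 5:2, 6:3, 8:3.
Sum = 1 + 3 + 3 + 4 + 2 + 3 + 3 = 19.

19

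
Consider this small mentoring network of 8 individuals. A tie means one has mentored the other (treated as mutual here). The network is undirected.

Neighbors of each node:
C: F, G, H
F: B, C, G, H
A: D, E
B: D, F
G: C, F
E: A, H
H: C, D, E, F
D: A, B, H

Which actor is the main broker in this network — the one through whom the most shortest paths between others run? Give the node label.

Unnormalized betweenness of each node: A:5/6, B:41/30, C:26/15, D:133/30, E:26/15, F:51/10, G:0, H:44/5.
H has the largest value, 44/5, making it the main broker — the node through which the most shortest paths run.

H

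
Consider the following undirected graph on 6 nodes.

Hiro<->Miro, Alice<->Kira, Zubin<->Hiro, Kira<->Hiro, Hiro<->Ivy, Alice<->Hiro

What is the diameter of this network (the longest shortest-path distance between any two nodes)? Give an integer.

Eccentricity of each node (its greatest distance to any other): Alice:2, Hiro:1, Ivy:2, Kira:2, Miro:2, Zubin:2.
The maximum eccentricity is 2, realized for instance by the pair Miro–Alice via Miro – Hiro – Alice. So the diameter is 2.

2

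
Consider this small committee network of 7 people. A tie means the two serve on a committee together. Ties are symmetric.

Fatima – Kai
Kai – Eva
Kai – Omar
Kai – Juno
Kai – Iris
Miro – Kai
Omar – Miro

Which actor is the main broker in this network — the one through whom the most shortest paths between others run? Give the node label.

Kai

Unnormalized betweenness of each node: Eva:0, Fatima:0, Iris:0, Juno:0, Kai:14, Miro:0, Omar:0.
Kai has the largest value, 14, making it the main broker — the node through which the most shortest paths run.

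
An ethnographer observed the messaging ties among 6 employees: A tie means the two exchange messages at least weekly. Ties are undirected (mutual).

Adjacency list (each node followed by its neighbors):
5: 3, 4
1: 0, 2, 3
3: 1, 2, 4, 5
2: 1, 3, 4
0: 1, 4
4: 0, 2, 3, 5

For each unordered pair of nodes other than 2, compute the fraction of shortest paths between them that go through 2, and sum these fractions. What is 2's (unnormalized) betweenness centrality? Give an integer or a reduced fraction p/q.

Pairs whose geodesics pass through 2 — 1–4: 1/3.
All other pairs contribute 0.
Summing the contributions gives betweenness(2) = 1/3.

1/3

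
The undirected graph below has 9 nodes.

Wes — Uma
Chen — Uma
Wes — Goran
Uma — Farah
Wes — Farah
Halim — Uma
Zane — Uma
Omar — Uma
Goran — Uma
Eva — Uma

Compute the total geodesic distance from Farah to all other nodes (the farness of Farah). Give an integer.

Distances from Farah: Chen:2, Eva:2, Goran:2, Halim:2, Omar:2, Uma:1, Wes:1, Zane:2.
Sum = 2 + 2 + 2 + 2 + 2 + 1 + 1 + 2 = 14.

14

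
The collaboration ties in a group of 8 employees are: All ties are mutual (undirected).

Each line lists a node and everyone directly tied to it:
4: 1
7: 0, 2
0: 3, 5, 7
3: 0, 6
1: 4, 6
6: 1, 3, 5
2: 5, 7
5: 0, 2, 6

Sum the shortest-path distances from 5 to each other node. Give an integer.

Distances from 5: 0:1, 1:2, 2:1, 3:2, 4:3, 6:1, 7:2.
Sum = 1 + 2 + 1 + 2 + 3 + 1 + 2 = 12.

12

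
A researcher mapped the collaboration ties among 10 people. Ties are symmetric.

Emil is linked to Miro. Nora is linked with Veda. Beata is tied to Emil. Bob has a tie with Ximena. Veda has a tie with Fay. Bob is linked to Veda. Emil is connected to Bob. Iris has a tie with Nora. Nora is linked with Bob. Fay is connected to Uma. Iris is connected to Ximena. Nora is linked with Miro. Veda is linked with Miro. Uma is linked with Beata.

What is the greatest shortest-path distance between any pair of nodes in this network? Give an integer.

4

Eccentricity of each node (its greatest distance to any other): Beata:4, Bob:3, Emil:3, Fay:3, Iris:4, Miro:3, Nora:3, Uma:4, Veda:3, Ximena:4.
The maximum eccentricity is 4, realized for instance by the pair Ximena–Uma via Ximena – Bob – Veda – Fay – Uma. So the diameter is 4.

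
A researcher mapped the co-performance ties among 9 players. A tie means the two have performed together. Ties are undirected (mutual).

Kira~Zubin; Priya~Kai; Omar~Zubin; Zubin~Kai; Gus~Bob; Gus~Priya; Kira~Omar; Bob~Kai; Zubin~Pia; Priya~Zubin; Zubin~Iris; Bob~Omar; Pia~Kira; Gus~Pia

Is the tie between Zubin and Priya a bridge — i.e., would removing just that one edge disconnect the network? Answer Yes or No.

No

Even without that edge, Zubin still reaches Priya via Zubin – Kai – Priya, so the network stays connected. Not a bridge.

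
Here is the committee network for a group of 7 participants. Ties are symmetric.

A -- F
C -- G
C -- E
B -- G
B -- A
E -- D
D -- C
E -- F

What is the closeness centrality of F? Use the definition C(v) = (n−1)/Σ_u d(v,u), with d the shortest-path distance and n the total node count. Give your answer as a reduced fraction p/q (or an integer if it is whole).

6/11

Distances from F: A:1, B:2, C:2, D:2, E:1, G:3. Sum = 11.
n = 7, so closeness = 6/11.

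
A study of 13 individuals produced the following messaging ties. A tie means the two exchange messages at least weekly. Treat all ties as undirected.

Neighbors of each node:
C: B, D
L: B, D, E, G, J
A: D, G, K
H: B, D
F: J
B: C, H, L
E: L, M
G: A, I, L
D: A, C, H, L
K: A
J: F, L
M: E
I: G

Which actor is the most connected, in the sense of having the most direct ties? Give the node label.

L

Degrees — A:3, B:3, C:2, D:4, E:2, F:1, G:3, H:2, I:1, J:2, K:1, L:5, M:1.
The maximum is 5, attained only by L.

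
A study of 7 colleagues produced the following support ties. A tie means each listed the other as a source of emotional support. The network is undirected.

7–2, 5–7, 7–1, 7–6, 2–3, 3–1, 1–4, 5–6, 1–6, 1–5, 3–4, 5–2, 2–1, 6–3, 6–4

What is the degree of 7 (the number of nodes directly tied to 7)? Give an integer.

4

7 is directly tied to 1, 2, 5, and 6. That is 4 neighbors, so the degree of 7 is 4.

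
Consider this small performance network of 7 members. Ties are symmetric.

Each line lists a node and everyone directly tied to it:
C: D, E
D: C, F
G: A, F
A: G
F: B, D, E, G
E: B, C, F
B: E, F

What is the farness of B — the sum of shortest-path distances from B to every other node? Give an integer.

Distances from B: A:3, C:2, D:2, E:1, F:1, G:2.
Sum = 3 + 2 + 2 + 1 + 1 + 2 = 11.

11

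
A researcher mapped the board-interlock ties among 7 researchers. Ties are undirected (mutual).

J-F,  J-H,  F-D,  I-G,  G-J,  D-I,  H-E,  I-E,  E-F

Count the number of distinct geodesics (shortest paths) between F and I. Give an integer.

2

The shortest distance is 2. The length-2 paths are: F–E–I; F–D–I.
That gives 2 distinct shortest paths.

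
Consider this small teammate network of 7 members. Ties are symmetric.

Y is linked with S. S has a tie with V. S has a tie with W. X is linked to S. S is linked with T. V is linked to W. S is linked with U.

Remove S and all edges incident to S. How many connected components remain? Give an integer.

5

Without S, the remaining ties split the others into: {V, W}; {X}; {T}; {Y}; {U}.
That's 5 separate components.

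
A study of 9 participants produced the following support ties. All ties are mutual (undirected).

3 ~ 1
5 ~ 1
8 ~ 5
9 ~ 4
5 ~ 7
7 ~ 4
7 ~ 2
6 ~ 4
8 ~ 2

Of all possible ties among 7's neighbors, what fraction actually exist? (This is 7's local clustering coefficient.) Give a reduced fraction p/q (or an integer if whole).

7's neighbors: 2, 4, and 5 (k = 3).
Possible neighbor pairs: C(3,2) = 3. Edges among them: none → e = 0.
Clustering(7) = 0/3 = 0.

0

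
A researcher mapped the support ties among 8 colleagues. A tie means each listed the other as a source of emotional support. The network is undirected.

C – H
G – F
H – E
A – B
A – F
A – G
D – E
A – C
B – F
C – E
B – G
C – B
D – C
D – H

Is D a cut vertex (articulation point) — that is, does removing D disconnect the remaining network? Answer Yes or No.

No

Even without D, every remaining node can still reach every other (the residual graph is connected), so D is not a cut vertex.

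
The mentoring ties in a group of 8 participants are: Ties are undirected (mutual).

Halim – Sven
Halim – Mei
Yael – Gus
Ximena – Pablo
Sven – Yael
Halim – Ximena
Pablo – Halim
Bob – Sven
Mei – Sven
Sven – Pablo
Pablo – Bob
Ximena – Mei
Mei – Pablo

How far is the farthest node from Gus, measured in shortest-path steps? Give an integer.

4

Distances from Gus: Bob:3, Halim:3, Mei:3, Pablo:3, Sven:2, Ximena:4, Yael:1.
The largest is 4 (to Ximena), so the eccentricity of Gus is 4.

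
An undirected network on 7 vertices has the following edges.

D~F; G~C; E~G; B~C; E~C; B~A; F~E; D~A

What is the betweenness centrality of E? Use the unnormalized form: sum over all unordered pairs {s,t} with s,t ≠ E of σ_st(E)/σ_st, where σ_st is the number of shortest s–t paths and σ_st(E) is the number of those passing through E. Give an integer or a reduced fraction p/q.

4

Pairs whose geodesics pass through E — D–G: 1; D–C: 1/2; F–G: 1; F–C: 1; F–B: 1/2.
All other pairs contribute 0.
Summing the contributions gives betweenness(E) = 4.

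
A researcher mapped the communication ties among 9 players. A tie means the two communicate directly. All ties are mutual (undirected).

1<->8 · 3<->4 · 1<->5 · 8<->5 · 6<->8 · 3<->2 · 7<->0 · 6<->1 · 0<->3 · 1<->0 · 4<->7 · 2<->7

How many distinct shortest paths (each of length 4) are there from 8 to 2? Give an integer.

2

The shortest distance is 4. The length-4 paths are: 8–1–0–3–2; 8–1–0–7–2.
That gives 2 distinct shortest paths.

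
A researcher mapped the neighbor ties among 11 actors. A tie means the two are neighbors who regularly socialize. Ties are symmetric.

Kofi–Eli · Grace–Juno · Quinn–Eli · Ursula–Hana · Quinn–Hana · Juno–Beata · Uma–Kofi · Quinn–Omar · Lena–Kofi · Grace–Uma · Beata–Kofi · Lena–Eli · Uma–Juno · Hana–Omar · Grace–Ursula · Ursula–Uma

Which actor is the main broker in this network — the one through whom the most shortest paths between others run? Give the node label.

Unnormalized betweenness of each node: Beata:7/4, Eli:35/4, Grace:7/3, Hana:15/2, Juno:8/3, Kofi:83/6, Lena:0, Omar:0, Quinn:29/4, Uma:32/3, Ursula:37/4.
Kofi has the largest value, 83/6, making it the main broker — the node through which the most shortest paths run.

Kofi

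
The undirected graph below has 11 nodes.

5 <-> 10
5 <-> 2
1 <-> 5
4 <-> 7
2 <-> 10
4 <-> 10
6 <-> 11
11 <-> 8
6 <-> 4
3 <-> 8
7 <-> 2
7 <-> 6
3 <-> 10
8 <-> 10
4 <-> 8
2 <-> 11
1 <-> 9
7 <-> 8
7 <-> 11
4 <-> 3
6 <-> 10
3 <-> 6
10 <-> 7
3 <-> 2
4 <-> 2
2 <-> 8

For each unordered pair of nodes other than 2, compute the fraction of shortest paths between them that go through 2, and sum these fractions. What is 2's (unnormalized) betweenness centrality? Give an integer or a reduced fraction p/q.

301/30

Pairs whose geodesics pass through 2 — 10–11: 1/4; 4–11: 1/4; 4–1: 1/2; 4–9: 1/2; 4–5: 1/2; 7–3: 1/5; 7–1: 1/2; 7–9: 1/2; 7–5: 1/2; 8–1: 1/2; 8–9: 1/2; 8–5: 1/2; 11–3: 1/3; 11–1: 1 … (+5 more pairs).
All other pairs contribute 0.
Summing the contributions gives betweenness(2) = 301/30.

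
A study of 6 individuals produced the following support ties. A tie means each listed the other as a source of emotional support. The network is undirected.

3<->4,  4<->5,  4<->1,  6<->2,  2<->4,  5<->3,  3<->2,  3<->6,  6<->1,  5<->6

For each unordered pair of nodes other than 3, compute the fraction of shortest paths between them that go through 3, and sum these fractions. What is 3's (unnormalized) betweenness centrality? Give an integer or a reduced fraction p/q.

7/12

Pairs whose geodesics pass through 3 — 5–2: 1/3; 6–4: 1/4.
All other pairs contribute 0.
Summing the contributions gives betweenness(3) = 7/12.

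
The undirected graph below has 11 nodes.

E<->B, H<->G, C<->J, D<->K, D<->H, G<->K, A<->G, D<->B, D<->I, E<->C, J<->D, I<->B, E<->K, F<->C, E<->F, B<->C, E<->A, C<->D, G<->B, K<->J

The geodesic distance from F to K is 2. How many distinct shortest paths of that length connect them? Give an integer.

The shortest distance is 2, and the only length-2 path is F–E–K. So there is exactly 1 shortest path.

1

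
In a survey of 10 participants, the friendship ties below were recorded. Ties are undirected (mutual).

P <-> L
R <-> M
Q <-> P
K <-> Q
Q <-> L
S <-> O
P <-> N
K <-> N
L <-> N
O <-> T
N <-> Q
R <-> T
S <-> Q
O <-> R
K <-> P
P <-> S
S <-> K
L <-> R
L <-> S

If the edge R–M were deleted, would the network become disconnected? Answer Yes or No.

Yes

Without the R–M edge there is no alternate route between R and M, so the network disconnects. It is a bridge.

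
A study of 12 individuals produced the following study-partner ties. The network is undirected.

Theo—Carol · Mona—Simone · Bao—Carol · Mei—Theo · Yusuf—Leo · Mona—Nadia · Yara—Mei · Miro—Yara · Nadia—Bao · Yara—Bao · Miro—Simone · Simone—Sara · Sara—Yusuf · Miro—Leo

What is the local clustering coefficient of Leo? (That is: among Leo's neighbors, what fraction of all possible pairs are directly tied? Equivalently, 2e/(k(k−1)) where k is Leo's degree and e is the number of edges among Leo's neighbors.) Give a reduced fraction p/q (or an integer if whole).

0

Leo's neighbors: Miro and Yusuf (k = 2).
Possible neighbor pairs: C(2,2) = 1. Edges among them: none → e = 0.
Clustering(Leo) = 0/1.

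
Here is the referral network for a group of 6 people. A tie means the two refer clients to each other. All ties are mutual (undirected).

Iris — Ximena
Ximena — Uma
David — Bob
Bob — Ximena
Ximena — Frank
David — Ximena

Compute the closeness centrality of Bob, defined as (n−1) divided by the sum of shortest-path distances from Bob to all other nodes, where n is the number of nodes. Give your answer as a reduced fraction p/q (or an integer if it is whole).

Distances from Bob: David:1, Frank:2, Iris:2, Uma:2, Ximena:1. Sum = 8.
n = 6, so closeness = 5/8.

5/8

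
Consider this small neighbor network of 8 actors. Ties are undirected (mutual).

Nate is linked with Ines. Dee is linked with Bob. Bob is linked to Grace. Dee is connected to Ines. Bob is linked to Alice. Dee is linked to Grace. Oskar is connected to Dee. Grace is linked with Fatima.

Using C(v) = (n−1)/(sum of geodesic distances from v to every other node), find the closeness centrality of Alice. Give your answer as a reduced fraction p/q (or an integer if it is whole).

7/18

Distances from Alice: Bob:1, Dee:2, Fatima:3, Grace:2, Ines:3, Nate:4, Oskar:3. Sum = 18.
n = 8, so closeness = 7/18.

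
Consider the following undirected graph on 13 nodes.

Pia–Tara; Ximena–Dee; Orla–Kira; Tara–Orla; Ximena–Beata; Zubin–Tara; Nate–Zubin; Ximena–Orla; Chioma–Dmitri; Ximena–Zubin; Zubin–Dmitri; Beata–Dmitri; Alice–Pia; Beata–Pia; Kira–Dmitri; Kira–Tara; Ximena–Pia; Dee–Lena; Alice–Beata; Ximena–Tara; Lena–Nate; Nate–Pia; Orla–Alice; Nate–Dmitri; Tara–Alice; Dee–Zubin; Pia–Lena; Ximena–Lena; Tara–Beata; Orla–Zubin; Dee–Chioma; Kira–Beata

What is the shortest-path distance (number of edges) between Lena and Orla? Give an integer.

2

One shortest route is Lena – Ximena – Orla, which uses 2 edges, and Lena and Orla are not directly tied, so nothing shorter exists. So d(Lena,Orla) = 2.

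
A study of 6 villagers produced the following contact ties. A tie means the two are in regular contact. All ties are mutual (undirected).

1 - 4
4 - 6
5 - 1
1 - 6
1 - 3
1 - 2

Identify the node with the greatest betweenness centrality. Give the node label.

Unnormalized betweenness of each node: 1:9, 2:0, 3:0, 4:0, 5:0, 6:0.
1 has the largest value, 9, making it the main broker — the node through which the most shortest paths run.

1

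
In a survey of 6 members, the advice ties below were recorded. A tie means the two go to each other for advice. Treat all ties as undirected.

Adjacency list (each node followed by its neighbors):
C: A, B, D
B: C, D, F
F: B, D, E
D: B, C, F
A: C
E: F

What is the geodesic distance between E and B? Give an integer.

2

One shortest route is E – F – B, which uses 2 edges, and E and B are not directly tied, so nothing shorter exists. So d(E,B) = 2.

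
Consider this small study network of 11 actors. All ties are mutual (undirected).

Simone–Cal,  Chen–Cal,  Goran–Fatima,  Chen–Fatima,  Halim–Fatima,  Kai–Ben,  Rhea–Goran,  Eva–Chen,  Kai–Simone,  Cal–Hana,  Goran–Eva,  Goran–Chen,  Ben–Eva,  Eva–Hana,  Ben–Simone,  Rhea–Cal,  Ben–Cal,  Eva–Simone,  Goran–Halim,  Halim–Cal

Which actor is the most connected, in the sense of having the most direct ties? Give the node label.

Degrees — Ben:4, Cal:6, Chen:4, Eva:5, Fatima:3, Goran:5, Halim:3, Hana:2, Kai:2, Rhea:2, Simone:4.
The maximum is 6, attained only by Cal.

Cal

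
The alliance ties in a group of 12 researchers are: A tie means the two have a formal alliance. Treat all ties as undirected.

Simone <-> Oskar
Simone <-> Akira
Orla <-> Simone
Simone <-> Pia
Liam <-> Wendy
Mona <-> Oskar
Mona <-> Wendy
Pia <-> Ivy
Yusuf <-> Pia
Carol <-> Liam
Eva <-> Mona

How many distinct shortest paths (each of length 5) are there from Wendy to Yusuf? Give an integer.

1

The shortest distance is 5, and the only length-5 path is Wendy–Mona–Oskar–Simone–Pia–Yusuf. So there is exactly 1 shortest path.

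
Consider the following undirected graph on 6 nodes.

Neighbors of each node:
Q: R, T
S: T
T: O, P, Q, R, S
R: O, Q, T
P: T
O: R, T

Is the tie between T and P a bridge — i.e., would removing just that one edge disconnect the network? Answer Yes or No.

Yes

Without the T–P edge there is no alternate route between T and P, so the network disconnects. It is a bridge.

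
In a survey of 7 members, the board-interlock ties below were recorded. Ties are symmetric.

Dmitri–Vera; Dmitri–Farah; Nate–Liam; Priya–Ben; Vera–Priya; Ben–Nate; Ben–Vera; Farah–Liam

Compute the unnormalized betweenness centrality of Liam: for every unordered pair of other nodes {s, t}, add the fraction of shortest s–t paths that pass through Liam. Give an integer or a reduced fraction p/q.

2

Pairs whose geodesics pass through Liam — Nate–Dmitri: 1/2; Nate–Farah: 1; Ben–Farah: 1/2.
All other pairs contribute 0.
Summing the contributions gives betweenness(Liam) = 2.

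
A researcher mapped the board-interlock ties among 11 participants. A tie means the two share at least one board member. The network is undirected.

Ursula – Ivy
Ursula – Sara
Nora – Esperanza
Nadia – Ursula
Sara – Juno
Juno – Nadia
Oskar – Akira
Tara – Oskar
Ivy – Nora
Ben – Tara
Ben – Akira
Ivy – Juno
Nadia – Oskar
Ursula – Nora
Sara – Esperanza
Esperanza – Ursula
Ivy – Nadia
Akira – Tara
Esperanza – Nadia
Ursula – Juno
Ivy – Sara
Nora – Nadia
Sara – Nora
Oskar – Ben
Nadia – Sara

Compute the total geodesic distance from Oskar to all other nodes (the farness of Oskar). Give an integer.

Distances from Oskar: Akira:1, Ben:1, Esperanza:2, Ivy:2, Juno:2, Nadia:1, Nora:2, Sara:2, Tara:1, Ursula:2.
Sum = 1 + 1 + 2 + 2 + 2 + 1 + 2 + 2 + 1 + 2 = 16.

16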